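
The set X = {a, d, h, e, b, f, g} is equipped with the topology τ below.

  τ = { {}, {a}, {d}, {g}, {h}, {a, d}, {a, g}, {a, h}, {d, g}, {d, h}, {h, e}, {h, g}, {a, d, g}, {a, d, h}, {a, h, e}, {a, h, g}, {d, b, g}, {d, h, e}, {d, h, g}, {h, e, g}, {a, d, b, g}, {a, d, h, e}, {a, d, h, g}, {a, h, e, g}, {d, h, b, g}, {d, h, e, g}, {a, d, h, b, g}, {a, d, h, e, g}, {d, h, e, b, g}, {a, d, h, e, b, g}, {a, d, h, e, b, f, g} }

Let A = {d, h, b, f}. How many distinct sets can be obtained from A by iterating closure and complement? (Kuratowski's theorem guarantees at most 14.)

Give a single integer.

X∖A={a, e, g}, int(X∖A)={a, g}, hence cl(A)={d, h, e, b, f}
Orbit (k=closure, c=complement):
  1. A     = {d, h, b, f}
  2. kA    = {d, h, e, b, f}
  3. cA    = {a, e, g}
  4. ckA   = {a, g}
  5. kcA   = {a, e, b, f, g}
  6. kckA  = {a, b, f, g}
  7. ckcA  = {d, h}
  8. ckckA = {d, h, e}
(closed under both — stop)

8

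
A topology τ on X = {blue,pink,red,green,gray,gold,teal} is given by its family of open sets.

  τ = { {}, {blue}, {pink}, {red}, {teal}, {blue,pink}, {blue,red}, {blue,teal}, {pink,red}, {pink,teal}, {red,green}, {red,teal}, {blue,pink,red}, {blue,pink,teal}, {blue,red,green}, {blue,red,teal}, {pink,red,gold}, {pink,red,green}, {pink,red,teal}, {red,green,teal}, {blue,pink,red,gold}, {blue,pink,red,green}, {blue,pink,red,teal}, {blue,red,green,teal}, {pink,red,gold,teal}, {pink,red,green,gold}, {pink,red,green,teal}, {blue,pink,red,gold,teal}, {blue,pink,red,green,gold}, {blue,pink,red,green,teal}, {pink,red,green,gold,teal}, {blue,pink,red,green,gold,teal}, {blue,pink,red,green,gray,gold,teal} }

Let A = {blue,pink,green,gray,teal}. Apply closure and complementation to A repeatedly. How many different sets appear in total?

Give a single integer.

complement {red,gold}; its interior {red}; cl(A) = X∖{red} = {blue,pink,green,gray,gold,teal}
With k = closure, c = complement:
  1. A     = {blue,pink,green,gray,teal}
  2. kA    = {blue,pink,green,gray,gold,teal}
  3. cA    = {red,gold}
  4. ckA   = {red}
  5. kcA   = {red,green,gray,gold}
  6. ckcA  = {blue,pink,teal}
  7. kckcA = {blue,pink,gray,gold,teal}
  8. ckckcA = {red,green}
k, c of each give nothing new

8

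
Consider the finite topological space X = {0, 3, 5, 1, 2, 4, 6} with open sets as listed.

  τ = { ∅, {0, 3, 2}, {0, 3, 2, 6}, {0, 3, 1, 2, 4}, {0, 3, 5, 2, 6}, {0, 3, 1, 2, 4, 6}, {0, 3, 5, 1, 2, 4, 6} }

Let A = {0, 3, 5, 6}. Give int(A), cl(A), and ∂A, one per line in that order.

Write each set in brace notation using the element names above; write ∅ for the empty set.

opens ⊆ A: ∅; union → int = ∅
complement {1, 2, 4}; its interior ∅; cl(A) = X∖∅ = {0, 3, 5, 1, 2, 4, 6}
boundary = {0, 3, 5, 1, 2, 4, 6} ∖ ∅ = {0, 3, 5, 1, 2, 4, 6}

int(A) = ∅
cl(A)  = {0, 3, 5, 1, 2, 4, 6}
∂A     = {0, 3, 5, 1, 2, 4, 6}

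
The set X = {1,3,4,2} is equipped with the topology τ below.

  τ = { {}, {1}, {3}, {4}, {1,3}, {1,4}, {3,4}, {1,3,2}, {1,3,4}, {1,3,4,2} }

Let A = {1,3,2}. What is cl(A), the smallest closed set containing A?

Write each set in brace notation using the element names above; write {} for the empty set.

{1,3,2}

cl via duality: int({4}) = {4}, so X∖{4} = {1,3,2}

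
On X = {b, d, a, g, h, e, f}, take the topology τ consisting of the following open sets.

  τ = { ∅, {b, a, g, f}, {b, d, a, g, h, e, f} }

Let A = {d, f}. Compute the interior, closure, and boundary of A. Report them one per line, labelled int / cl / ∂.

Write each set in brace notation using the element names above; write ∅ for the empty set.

U open, U⊆A: ∅. int(A) = ⋃ = ∅
X∖A={b, a, g, h, e}, int(X∖A)=∅, hence cl(A)={b, d, a, g, h, e, f}
∂A: remove int from cl → {b, d, a, g, h, e, f}

int(A) = ∅
cl(A)  = {b, d, a, g, h, e, f}
∂A     = {b, d, a, g, h, e, f}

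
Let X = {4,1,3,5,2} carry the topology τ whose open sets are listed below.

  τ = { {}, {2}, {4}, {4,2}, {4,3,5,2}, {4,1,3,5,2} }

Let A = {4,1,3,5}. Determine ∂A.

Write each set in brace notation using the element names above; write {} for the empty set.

{1,3,5}

U open, U⊆A: {}, {4}. int(A) = ⋃ = {4}
X∖A={2}, int(X∖A)={2}, hence cl(A)={4,1,3,5}
∂A: remove int from cl → {1,3,5}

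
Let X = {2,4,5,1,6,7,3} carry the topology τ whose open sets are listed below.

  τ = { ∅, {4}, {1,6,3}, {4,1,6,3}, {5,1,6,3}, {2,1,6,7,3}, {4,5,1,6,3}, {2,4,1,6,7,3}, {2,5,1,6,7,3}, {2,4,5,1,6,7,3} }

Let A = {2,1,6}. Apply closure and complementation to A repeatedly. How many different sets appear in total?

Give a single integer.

cl via duality: int({4,5,7,3}) = {4}, so X∖{4} = {2,5,1,6,7,3}
Write k for closure, c for complement:
  1. A     = {2,1,6}
  2. kA    = {2,5,1,6,7,3}
  3. cA    = {4,5,7,3}
  4. ckA   = {4}
  5. kcA   = {2,4,5,1,6,7,3}
  6. ckcA  = ∅
applying k or c yields no new set

6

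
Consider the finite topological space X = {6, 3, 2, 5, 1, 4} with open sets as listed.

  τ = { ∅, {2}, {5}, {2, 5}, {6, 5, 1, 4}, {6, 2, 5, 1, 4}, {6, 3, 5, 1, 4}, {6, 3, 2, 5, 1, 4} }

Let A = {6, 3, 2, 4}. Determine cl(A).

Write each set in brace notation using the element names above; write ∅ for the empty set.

{6, 3, 2, 1, 4}

closure: X∖int(X∖A) = X∖{5} = {6, 3, 2, 1, 4}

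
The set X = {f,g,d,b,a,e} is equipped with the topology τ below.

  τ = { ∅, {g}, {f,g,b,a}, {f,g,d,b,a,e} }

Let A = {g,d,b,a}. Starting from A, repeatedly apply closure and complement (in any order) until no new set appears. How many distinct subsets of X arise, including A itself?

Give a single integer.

6

complement {f,e}; its interior ∅; cl(A) = X∖∅ = {f,g,d,b,a,e}
With k = closure, c = complement:
  1. A     = {g,d,b,a}
  2. kA    = {f,g,d,b,a,e}
  3. cA    = {f,e}
  4. ckA   = ∅
  5. kcA   = {f,d,b,a,e}
  6. ckcA  = {g}
k, c of each give nothing new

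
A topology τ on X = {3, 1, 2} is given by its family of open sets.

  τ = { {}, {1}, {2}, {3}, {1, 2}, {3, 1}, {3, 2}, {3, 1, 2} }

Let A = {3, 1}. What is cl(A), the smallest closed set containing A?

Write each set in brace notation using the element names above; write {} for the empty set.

complement {2}; its interior {2}; cl(A) = X∖{2} = {3, 1}

{3, 1}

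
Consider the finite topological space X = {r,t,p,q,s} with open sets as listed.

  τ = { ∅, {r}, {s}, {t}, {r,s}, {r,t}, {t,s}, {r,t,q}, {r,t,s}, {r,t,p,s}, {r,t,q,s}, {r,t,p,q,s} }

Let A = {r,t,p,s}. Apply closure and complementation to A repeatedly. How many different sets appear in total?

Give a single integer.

cl via duality: int({q}) = ∅, so X∖∅ = {r,t,p,q,s}
Write k for closure, c for complement:
  1. A     = {r,t,p,s}
  2. kA    = {r,t,p,q,s}
  3. cA    = {q}
  4. ckA   = ∅
applying k or c yields no new set

4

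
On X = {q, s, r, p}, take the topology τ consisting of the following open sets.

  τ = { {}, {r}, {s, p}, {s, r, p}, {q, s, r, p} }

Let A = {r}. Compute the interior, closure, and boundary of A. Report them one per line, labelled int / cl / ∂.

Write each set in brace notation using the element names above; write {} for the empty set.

int(A) = {r}
cl(A)  = {q, r}
∂A     = {q}

interior: largest open inside A is {r} (from {}, {r})
cl via duality: int({q, s, p}) = {s, p}, so X∖{s, p} = {q, r}
cl∖int = {q}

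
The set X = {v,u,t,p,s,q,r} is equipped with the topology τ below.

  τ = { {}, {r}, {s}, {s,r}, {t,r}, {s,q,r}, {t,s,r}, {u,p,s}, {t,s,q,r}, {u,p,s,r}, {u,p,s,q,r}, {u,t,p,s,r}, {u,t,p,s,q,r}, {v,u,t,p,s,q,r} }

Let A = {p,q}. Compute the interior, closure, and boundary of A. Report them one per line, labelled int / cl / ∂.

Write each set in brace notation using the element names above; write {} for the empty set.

int(A) = {}
cl(A)  = {v,u,p,q}
∂A     = {v,u,p,q}

interior: largest open inside A is {} (from {})
cl via duality: int({v,u,t,s,r}) = {t,s,r}, so X∖{t,s,r} = {v,u,p,q}
cl∖int = {v,u,p,q}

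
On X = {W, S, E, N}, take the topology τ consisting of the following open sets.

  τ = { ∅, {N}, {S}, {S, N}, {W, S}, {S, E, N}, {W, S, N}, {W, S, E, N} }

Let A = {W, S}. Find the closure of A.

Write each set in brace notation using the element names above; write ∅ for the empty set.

complement {E, N}; its interior {N}; cl(A) = X∖{N} = {W, S, E}

{W, S, E}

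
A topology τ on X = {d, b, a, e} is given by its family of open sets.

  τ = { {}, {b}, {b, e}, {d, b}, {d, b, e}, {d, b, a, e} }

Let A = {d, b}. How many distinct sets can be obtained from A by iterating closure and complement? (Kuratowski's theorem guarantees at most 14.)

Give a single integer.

4

complement {a, e}; its interior {}; cl(A) = X∖{} = {d, b, a, e}
With k = closure, c = complement:
  1. A     = {d, b}
  2. kA    = {d, b, a, e}
  3. cA    = {a, e}
  4. ckA   = {}
k, c of each give nothing new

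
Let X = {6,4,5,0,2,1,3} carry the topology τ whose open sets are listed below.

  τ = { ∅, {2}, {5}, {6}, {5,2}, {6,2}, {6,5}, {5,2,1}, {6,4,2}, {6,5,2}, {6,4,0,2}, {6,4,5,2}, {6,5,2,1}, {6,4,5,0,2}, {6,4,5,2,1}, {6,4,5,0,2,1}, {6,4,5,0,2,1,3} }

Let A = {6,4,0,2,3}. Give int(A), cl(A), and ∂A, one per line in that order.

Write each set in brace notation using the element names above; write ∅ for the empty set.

int(A) = {6,4,0,2}
cl(A)  = {6,4,0,2,1,3}
∂A     = {1,3}

U open, U⊆A: ∅, {6}, {2}, {6,2}, {6,4,2}, {6,4,0,2}. int(A) = ⋃ = {6,4,0,2}
X∖A={5,1}, int(X∖A)={5}, hence cl(A)={6,4,0,2,1,3}
∂A: remove int from cl → {1,3}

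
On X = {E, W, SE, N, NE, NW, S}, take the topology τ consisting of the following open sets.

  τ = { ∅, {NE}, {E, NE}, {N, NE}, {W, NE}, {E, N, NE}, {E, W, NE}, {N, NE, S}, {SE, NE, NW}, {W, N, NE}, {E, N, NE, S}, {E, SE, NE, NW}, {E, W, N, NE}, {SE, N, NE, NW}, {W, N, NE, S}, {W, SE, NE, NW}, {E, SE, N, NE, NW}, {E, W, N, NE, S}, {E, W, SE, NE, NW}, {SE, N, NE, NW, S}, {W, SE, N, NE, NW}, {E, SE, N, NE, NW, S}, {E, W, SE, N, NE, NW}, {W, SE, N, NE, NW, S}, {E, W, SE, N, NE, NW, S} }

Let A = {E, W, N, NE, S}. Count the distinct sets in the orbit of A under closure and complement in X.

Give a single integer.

4

complement {SE, NW}; its interior ∅; cl(A) = X∖∅ = {E, W, SE, N, NE, NW, S}
With k = closure, c = complement:
  1. A     = {E, W, N, NE, S}
  2. kA    = {E, W, SE, N, NE, NW, S}
  3. cA    = {SE, NW}
  4. ckA   = ∅
k, c of each give nothing new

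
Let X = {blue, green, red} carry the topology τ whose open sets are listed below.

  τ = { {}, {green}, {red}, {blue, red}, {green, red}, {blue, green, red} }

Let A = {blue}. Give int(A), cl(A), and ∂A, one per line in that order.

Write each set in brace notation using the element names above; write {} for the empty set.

U open, U⊆A: {}. int(A) = ⋃ = {}
X∖A={green, red}, int(X∖A)={green, red}, hence cl(A)={blue}
∂A: remove int from cl → {blue}

int(A) = {}
cl(A)  = {blue}
∂A     = {blue}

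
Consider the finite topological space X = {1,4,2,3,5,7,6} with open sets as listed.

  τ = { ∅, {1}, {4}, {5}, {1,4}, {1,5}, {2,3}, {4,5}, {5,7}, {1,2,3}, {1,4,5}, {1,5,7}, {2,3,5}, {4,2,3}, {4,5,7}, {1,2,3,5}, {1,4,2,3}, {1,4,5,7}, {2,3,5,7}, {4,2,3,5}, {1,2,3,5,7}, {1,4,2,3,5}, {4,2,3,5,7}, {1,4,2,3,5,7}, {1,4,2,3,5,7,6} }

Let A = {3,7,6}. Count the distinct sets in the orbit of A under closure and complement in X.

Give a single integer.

complement {1,4,2,5}; its interior {1,4,5}; cl(A) = X∖{1,4,5} = {2,3,7,6}
With k = closure, c = complement:
  1. A     = {3,7,6}
  2. kA    = {2,3,7,6}
  3. cA    = {1,4,2,5}
  4. ckA   = {1,4,5}
  5. kcA   = {1,4,2,3,5,7,6}
  6. kckA  = {1,4,5,7,6}
  7. ckcA  = ∅
  8. ckckA = {2,3}
  9. kckckA = {2,3,6}
  10. ckckckA = {1,4,5,7}
k, c of each give nothing new

10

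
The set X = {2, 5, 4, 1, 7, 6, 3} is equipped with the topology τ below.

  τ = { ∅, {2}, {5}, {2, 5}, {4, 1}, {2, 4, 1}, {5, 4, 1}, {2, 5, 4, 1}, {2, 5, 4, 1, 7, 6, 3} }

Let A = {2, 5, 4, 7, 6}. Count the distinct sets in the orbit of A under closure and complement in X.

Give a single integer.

X∖A={1, 3}, int(X∖A)=∅, hence cl(A)={2, 5, 4, 1, 7, 6, 3}
Orbit (k=closure, c=complement):
  1. A     = {2, 5, 4, 7, 6}
  2. kA    = {2, 5, 4, 1, 7, 6, 3}
  3. cA    = {1, 3}
  4. ckA   = ∅
  5. kcA   = {4, 1, 7, 6, 3}
  6. ckcA  = {2, 5}
  7. kckcA = {2, 5, 7, 6, 3}
  8. ckckcA = {4, 1}
(closed under both — stop)

8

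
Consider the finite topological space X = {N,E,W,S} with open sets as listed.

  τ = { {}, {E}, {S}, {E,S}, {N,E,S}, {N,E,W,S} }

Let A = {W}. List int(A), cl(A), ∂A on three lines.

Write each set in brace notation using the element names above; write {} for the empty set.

interior: largest open inside A is {} (from {})
cl via duality: int({N,E,S}) = {N,E,S}, so X∖{N,E,S} = {W}
cl∖int = {W}

int(A) = {}
cl(A)  = {W}
∂A     = {W}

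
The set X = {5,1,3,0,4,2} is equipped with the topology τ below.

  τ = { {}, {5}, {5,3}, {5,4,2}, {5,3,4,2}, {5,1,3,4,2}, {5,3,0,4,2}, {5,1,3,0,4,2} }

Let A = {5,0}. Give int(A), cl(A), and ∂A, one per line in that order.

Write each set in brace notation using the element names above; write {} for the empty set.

U open, U⊆A: {}, {5}. int(A) = ⋃ = {5}
X∖A={1,3,4,2}, int(X∖A)={}, hence cl(A)={5,1,3,0,4,2}
∂A: remove int from cl → {1,3,0,4,2}

int(A) = {5}
cl(A)  = {5,1,3,0,4,2}
∂A     = {1,3,0,4,2}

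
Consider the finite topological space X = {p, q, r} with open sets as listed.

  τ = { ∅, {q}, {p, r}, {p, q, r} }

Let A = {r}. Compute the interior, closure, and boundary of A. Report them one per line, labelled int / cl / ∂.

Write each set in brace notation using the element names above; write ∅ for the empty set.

int(A) = ∅
cl(A)  = {p, r}
∂A     = {p, r}

interior: largest open inside A is ∅ (from ∅)
cl via duality: int({p, q}) = {q}, so X∖{q} = {p, r}
cl∖int = {p, r}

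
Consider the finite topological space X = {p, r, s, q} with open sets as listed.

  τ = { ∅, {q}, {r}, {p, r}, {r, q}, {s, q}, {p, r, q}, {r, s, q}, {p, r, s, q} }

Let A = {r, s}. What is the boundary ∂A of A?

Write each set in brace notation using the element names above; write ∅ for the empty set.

U open, U⊆A: ∅, {r}. int(A) = ⋃ = {r}
X∖A={p, q}, int(X∖A)={q}, hence cl(A)={p, r, s}
∂A: remove int from cl → {p, s}

{p, s}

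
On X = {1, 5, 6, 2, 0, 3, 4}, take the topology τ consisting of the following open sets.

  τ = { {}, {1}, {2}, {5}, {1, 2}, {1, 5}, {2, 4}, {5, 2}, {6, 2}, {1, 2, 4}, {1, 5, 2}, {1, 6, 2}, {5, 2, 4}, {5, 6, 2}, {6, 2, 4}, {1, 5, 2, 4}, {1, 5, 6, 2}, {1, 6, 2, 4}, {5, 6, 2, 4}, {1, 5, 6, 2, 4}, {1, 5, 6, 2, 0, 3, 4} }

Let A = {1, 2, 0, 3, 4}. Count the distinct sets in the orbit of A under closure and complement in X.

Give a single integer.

8

closure: X∖int(X∖A) = X∖{5} = {1, 6, 2, 0, 3, 4}
Let k=closure and c=complement:
  1. A     = {1, 2, 0, 3, 4}
  2. kA    = {1, 6, 2, 0, 3, 4}
  3. cA    = {5, 6}
  4. ckA   = {5}
  5. kcA   = {5, 6, 0, 3}
  6. kckA  = {5, 0, 3}
  7. ckcA  = {1, 2, 4}
  8. ckckA = {1, 6, 2, 4}
— saturated at 8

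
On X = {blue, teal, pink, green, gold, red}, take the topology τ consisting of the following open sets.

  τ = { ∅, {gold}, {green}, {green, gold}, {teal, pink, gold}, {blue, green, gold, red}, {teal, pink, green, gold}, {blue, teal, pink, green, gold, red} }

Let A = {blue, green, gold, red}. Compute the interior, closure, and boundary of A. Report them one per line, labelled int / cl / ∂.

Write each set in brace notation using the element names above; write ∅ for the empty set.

int(A) = {blue, green, gold, red}
cl(A)  = {blue, teal, pink, green, gold, red}
∂A     = {teal, pink}

opens ⊆ A: ∅, {gold}, {green}, {green, gold}, {blue, green, gold, red}; union → int = {blue, green, gold, red}
complement {teal, pink}; its interior ∅; cl(A) = X∖∅ = {blue, teal, pink, green, gold, red}
boundary = {blue, teal, pink, green, gold, red} ∖ {blue, green, gold, red} = {teal, pink}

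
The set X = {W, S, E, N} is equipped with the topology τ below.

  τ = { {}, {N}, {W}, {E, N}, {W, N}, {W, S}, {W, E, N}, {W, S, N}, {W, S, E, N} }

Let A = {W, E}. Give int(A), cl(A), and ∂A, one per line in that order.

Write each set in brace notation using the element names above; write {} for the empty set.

int(A) = {W}
cl(A)  = {W, S, E}
∂A     = {S, E}

open subsets of A: {}, {W}; so int(A) = {W}
closure: X∖int(X∖A) = X∖{N} = {W, S, E}
∂A = {W, S, E} minus {W} = {S, E}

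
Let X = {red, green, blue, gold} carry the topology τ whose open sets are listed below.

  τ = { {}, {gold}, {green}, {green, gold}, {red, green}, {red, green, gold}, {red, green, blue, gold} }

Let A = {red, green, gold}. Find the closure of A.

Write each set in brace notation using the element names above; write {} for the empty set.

{red, green, blue, gold}

complement {blue}; its interior {}; cl(A) = X∖{} = {red, green, blue, gold}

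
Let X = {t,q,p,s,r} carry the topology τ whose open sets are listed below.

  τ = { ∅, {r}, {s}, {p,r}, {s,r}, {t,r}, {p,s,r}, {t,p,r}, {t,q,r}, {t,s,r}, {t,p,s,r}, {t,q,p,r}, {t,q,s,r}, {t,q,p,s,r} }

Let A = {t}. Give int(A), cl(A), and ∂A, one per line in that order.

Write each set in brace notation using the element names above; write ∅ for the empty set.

int(A) = ∅
cl(A)  = {t,q}
∂A     = {t,q}

U open, U⊆A: ∅. int(A) = ⋃ = ∅
X∖A={q,p,s,r}, int(X∖A)={p,s,r}, hence cl(A)={t,q}
∂A: remove int from cl → {t,q}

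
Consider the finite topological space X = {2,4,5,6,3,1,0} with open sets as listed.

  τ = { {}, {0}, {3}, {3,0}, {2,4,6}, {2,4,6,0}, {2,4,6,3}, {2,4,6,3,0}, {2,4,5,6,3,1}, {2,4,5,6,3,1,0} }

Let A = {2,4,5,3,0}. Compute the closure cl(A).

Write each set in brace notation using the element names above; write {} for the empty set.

closure: X∖int(X∖A) = X∖{} = {2,4,5,6,3,1,0}

{2,4,5,6,3,1,0}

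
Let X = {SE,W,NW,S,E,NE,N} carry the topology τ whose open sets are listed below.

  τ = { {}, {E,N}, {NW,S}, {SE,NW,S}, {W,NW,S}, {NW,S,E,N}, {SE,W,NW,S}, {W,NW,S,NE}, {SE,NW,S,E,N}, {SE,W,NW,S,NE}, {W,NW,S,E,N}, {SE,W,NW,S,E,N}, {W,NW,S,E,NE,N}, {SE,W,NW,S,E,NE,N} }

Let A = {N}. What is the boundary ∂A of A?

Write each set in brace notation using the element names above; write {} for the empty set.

{E,N}

U open, U⊆A: {}. int(A) = ⋃ = {}
X∖A={SE,W,NW,S,E,NE}, int(X∖A)={SE,W,NW,S,NE}, hence cl(A)={E,N}
∂A: remove int from cl → {E,N}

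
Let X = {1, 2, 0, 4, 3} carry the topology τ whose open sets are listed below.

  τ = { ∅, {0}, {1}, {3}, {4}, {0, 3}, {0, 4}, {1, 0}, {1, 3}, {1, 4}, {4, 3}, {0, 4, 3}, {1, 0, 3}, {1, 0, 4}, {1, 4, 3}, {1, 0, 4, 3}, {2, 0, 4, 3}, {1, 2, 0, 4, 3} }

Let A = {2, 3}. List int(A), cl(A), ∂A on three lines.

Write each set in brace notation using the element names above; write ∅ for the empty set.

int(A) = {3}
cl(A)  = {2, 3}
∂A     = {2}

opens ⊆ A: ∅, {3}; union → int = {3}
complement {1, 0, 4}; its interior {1, 0, 4}; cl(A) = X∖{1, 0, 4} = {2, 3}
boundary = {2, 3} ∖ {3} = {2}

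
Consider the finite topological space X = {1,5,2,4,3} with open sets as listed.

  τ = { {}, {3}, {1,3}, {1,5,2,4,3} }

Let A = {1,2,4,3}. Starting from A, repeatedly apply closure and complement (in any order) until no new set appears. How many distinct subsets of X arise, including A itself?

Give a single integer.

complement {5}; its interior {}; cl(A) = X∖{} = {1,5,2,4,3}
With k = closure, c = complement:
  1. A     = {1,2,4,3}
  2. kA    = {1,5,2,4,3}
  3. cA    = {5}
  4. ckA   = {}
  5. kcA   = {5,2,4}
  6. ckcA  = {1,3}
k, c of each give nothing new

6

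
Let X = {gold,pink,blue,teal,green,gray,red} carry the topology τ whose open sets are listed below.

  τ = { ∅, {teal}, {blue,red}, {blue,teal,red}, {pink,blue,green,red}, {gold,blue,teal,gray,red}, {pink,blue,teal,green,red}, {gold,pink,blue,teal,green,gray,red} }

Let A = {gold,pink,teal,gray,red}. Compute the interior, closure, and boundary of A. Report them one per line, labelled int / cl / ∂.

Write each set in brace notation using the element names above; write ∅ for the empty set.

open subsets of A: ∅, {teal}; so int(A) = {teal}
closure: X∖int(X∖A) = X∖∅ = {gold,pink,blue,teal,green,gray,red}
∂A = {gold,pink,blue,teal,green,gray,red} minus {teal} = {gold,pink,blue,green,gray,red}

int(A) = {teal}
cl(A)  = {gold,pink,blue,teal,green,gray,red}
∂A     = {gold,pink,blue,green,gray,red}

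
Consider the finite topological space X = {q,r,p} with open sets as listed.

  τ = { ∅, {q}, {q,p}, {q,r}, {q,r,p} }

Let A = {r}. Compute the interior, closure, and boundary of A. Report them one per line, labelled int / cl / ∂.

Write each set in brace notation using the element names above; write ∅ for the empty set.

int(A) = ∅
cl(A)  = {r}
∂A     = {r}

open subsets of A: ∅; so int(A) = ∅
closure: X∖int(X∖A) = X∖{q,p} = {r}
∂A = {r} minus ∅ = {r}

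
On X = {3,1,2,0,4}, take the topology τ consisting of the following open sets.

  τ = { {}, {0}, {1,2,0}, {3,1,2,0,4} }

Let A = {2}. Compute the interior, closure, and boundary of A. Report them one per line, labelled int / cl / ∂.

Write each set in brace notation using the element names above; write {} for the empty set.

opens ⊆ A: {}; union → int = {}
complement {3,1,0,4}; its interior {0}; cl(A) = X∖{0} = {3,1,2,4}
boundary = {3,1,2,4} ∖ {} = {3,1,2,4}

int(A) = {}
cl(A)  = {3,1,2,4}
∂A     = {3,1,2,4}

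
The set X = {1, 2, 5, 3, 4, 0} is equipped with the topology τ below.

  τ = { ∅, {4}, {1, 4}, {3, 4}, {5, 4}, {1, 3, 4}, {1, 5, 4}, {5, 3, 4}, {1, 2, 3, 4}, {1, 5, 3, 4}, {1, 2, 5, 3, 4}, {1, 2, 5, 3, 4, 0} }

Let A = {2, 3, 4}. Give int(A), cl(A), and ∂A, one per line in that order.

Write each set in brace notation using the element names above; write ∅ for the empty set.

int(A) = {3, 4}
cl(A)  = {1, 2, 5, 3, 4, 0}
∂A     = {1, 2, 5, 0}

U open, U⊆A: ∅, {4}, {3, 4}. int(A) = ⋃ = {3, 4}
X∖A={1, 5, 0}, int(X∖A)=∅, hence cl(A)={1, 2, 5, 3, 4, 0}
∂A: remove int from cl → {1, 2, 5, 0}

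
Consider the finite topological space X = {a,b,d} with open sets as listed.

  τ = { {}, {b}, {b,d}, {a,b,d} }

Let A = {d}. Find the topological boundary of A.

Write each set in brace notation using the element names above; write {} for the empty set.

interior: largest open inside A is {} (from {})
cl via duality: int({a,b}) = {b}, so X∖{b} = {a,d}
cl∖int = {a,d}

{a,d}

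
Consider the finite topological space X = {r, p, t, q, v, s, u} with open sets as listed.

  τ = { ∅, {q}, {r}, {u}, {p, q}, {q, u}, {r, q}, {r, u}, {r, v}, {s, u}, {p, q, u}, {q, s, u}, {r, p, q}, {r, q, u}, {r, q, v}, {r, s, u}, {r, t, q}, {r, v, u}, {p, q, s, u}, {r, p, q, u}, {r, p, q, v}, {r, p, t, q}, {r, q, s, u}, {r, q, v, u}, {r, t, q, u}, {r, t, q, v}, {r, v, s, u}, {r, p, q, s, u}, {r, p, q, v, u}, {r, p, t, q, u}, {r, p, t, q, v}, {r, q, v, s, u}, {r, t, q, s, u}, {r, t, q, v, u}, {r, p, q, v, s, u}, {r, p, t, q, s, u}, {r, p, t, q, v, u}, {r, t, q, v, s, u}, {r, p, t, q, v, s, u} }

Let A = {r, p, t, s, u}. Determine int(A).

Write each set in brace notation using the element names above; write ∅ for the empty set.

interior: largest open inside A is {r, s, u} (from ∅, {u}, {r}, {s, u}, {r, u}, {r, s, u})

{r, s, u}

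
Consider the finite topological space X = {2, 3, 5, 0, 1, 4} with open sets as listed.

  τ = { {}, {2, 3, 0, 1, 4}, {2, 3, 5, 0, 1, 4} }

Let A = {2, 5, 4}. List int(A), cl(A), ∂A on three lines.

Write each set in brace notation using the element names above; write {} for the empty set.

int(A) = {}
cl(A)  = {2, 3, 5, 0, 1, 4}
∂A     = {2, 3, 5, 0, 1, 4}

U open, U⊆A: {}. int(A) = ⋃ = {}
X∖A={3, 0, 1}, int(X∖A)={}, hence cl(A)={2, 3, 5, 0, 1, 4}
∂A: remove int from cl → {2, 3, 5, 0, 1, 4}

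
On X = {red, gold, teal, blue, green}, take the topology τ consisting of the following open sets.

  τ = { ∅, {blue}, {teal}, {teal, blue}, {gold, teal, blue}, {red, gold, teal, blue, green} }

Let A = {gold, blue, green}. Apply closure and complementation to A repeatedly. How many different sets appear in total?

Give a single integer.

6

complement {red, teal}; its interior {teal}; cl(A) = X∖{teal} = {red, gold, blue, green}
With k = closure, c = complement:
  1. A     = {gold, blue, green}
  2. kA    = {red, gold, blue, green}
  3. cA    = {red, teal}
  4. ckA   = {teal}
  5. kcA   = {red, gold, teal, green}
  6. ckcA  = {blue}
k, c of each give nothing new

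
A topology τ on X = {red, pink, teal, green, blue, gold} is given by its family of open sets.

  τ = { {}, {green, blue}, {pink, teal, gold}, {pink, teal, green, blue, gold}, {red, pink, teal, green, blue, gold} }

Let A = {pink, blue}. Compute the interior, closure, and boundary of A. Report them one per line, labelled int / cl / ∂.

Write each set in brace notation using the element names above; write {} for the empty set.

int(A) = {}
cl(A)  = {red, pink, teal, green, blue, gold}
∂A     = {red, pink, teal, green, blue, gold}

opens ⊆ A: {}; union → int = {}
complement {red, teal, green, gold}; its interior {}; cl(A) = X∖{} = {red, pink, teal, green, blue, gold}
boundary = {red, pink, teal, green, blue, gold} ∖ {} = {red, pink, teal, green, blue, gold}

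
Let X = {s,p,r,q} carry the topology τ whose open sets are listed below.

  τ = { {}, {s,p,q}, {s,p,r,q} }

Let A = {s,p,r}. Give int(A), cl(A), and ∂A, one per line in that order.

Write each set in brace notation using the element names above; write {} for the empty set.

U open, U⊆A: {}. int(A) = ⋃ = {}
X∖A={q}, int(X∖A)={}, hence cl(A)={s,p,r,q}
∂A: remove int from cl → {s,p,r,q}

int(A) = {}
cl(A)  = {s,p,r,q}
∂A     = {s,p,r,q}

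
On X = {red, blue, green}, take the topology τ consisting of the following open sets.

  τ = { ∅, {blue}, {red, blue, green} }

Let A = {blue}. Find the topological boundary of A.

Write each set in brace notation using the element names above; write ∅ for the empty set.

open subsets of A: ∅, {blue}; so int(A) = {blue}
closure: X∖int(X∖A) = X∖∅ = {red, blue, green}
∂A = {red, blue, green} minus {blue} = {red, green}

{red, green}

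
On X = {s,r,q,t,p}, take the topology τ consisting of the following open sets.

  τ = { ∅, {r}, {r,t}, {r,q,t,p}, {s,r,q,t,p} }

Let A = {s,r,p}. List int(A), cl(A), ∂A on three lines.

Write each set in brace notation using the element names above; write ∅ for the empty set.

opens ⊆ A: ∅, {r}; union → int = {r}
complement {q,t}; its interior ∅; cl(A) = X∖∅ = {s,r,q,t,p}
boundary = {s,r,q,t,p} ∖ {r} = {s,q,t,p}

int(A) = {r}
cl(A)  = {s,r,q,t,p}
∂A     = {s,q,t,p}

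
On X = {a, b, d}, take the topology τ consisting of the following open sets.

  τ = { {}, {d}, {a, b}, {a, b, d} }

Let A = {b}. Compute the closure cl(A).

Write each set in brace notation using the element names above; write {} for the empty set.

closure: X∖int(X∖A) = X∖{d} = {a, b}

{a, b}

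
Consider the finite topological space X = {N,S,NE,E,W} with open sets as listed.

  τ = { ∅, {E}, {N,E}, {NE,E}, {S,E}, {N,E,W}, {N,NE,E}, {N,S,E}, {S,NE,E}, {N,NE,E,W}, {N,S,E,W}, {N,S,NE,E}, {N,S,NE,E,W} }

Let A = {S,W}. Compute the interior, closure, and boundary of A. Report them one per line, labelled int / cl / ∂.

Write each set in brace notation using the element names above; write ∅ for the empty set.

U open, U⊆A: ∅. int(A) = ⋃ = ∅
X∖A={N,NE,E}, int(X∖A)={N,NE,E}, hence cl(A)={S,W}
∂A: remove int from cl → {S,W}

int(A) = ∅
cl(A)  = {S,W}
∂A     = {S,W}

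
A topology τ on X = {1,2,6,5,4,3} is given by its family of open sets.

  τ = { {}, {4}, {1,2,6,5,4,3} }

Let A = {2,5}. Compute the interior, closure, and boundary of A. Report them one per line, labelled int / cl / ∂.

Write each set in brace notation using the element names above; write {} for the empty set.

int(A) = {}
cl(A)  = {1,2,6,5,3}
∂A     = {1,2,6,5,3}

open subsets of A: {}; so int(A) = {}
closure: X∖int(X∖A) = X∖{4} = {1,2,6,5,3}
∂A = {1,2,6,5,3} minus {} = {1,2,6,5,3}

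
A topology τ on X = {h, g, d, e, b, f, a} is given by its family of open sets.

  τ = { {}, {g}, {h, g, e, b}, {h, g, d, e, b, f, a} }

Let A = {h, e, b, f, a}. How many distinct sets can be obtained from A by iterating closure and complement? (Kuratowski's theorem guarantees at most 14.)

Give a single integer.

6

X∖A={g, d}, int(X∖A)={g}, hence cl(A)={h, d, e, b, f, a}
Orbit (k=closure, c=complement):
  1. A     = {h, e, b, f, a}
  2. kA    = {h, d, e, b, f, a}
  3. cA    = {g, d}
  4. ckA   = {g}
  5. kcA   = {h, g, d, e, b, f, a}
  6. ckcA  = {}
(closed under both — stop)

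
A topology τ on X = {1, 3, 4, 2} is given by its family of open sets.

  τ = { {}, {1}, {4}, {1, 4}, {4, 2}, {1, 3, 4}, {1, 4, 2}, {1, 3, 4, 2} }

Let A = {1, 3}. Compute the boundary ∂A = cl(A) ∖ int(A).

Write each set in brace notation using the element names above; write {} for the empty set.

{3}

open subsets of A: {}, {1}; so int(A) = {1}
closure: X∖int(X∖A) = X∖{4, 2} = {1, 3}
∂A = {1, 3} minus {1} = {3}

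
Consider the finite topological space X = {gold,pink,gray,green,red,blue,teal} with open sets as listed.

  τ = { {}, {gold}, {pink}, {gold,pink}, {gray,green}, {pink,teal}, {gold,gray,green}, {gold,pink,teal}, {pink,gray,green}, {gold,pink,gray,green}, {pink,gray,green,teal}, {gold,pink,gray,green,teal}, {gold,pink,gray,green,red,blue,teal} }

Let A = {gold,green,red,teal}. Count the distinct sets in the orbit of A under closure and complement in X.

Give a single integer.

12

closure: X∖int(X∖A) = X∖{pink} = {gold,gray,green,red,blue,teal}
Let k=closure and c=complement:
  1. A     = {gold,green,red,teal}
  2. kA    = {gold,gray,green,red,blue,teal}
  3. cA    = {pink,gray,blue}
  4. ckA   = {pink}
  5. kcA   = {pink,gray,green,red,blue,teal}
  6. kckA  = {pink,red,blue,teal}
  7. ckcA  = {gold}
  8. ckckA = {gold,gray,green}
  9. kckcA = {gold,red,blue}
  10. kckckA = {gold,gray,green,red,blue}
  11. ckckcA = {pink,gray,green,teal}
  12. ckckckA = {pink,teal}
— saturated at 12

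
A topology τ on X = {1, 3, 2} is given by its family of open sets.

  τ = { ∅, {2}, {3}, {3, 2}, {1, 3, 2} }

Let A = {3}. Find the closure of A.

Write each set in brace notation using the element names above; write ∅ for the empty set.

cl via duality: int({1, 2}) = {2}, so X∖{2} = {1, 3}

{1, 3}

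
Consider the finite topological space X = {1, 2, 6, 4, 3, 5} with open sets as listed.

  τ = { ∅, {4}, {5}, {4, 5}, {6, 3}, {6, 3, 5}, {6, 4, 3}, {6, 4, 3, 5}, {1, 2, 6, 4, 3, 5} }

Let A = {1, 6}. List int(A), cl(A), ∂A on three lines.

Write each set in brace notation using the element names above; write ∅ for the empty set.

interior: largest open inside A is ∅ (from ∅)
cl via duality: int({2, 4, 3, 5}) = {4, 5}, so X∖{4, 5} = {1, 2, 6, 3}
cl∖int = {1, 2, 6, 3}

int(A) = ∅
cl(A)  = {1, 2, 6, 3}
∂A     = {1, 2, 6, 3}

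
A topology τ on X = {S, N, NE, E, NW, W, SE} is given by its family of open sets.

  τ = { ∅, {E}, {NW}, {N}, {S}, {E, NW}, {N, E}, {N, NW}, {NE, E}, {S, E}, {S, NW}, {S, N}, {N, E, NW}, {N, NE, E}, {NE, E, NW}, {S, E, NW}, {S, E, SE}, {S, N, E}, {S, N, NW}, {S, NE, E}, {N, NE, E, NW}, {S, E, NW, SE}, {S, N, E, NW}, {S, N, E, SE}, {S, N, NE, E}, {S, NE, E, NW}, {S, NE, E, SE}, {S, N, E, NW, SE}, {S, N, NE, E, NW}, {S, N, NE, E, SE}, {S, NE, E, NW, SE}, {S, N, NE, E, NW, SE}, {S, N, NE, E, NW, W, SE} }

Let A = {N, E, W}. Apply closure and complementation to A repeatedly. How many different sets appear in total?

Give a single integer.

8

closure: X∖int(X∖A) = X∖{S, NW} = {N, NE, E, W, SE}
Let k=closure and c=complement:
  1. A     = {N, E, W}
  2. kA    = {N, NE, E, W, SE}
  3. cA    = {S, NE, NW, SE}
  4. ckA   = {S, NW}
  5. kcA   = {S, NE, NW, W, SE}
  6. kckA  = {S, NW, W, SE}
  7. ckcA  = {N, E}
  8. ckckA = {N, NE, E}
— saturated at 8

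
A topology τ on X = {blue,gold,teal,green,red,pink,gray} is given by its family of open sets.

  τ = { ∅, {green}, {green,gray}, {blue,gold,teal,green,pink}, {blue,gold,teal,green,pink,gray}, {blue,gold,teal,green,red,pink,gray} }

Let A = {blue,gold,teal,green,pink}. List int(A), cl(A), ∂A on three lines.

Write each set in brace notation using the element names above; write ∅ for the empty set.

open subsets of A: ∅, {green}, {blue,gold,teal,green,pink}; so int(A) = {blue,gold,teal,green,pink}
closure: X∖int(X∖A) = X∖∅ = {blue,gold,teal,green,red,pink,gray}
∂A = {blue,gold,teal,green,red,pink,gray} minus {blue,gold,teal,green,pink} = {red,gray}

int(A) = {blue,gold,teal,green,pink}
cl(A)  = {blue,gold,teal,green,red,pink,gray}
∂A     = {red,gray}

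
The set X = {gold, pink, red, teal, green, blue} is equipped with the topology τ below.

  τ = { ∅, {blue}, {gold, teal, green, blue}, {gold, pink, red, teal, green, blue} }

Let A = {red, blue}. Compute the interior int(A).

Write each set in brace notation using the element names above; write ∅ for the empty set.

{blue}

interior: largest open inside A is {blue} (from ∅, {blue})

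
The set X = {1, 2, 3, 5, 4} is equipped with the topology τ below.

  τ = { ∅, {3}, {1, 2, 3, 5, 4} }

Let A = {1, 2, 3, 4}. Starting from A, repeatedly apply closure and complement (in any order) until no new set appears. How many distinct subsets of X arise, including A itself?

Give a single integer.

6

cl via duality: int({5}) = ∅, so X∖∅ = {1, 2, 3, 5, 4}
Write k for closure, c for complement:
  1. A     = {1, 2, 3, 4}
  2. kA    = {1, 2, 3, 5, 4}
  3. cA    = {5}
  4. ckA   = ∅
  5. kcA   = {1, 2, 5, 4}
  6. ckcA  = {3}
applying k or c yields no new set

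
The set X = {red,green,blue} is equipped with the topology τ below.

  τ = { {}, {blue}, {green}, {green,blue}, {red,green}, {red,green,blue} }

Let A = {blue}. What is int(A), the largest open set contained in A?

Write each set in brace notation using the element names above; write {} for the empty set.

{blue}

opens ⊆ A: {}, {blue}; union → int = {blue}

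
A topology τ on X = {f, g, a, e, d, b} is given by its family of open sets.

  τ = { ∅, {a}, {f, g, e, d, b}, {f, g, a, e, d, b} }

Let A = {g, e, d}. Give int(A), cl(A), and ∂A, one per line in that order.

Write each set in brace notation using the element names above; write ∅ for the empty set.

interior: largest open inside A is ∅ (from ∅)
cl via duality: int({f, a, b}) = {a}, so X∖{a} = {f, g, e, d, b}
cl∖int = {f, g, e, d, b}

int(A) = ∅
cl(A)  = {f, g, e, d, b}
∂A     = {f, g, e, d, b}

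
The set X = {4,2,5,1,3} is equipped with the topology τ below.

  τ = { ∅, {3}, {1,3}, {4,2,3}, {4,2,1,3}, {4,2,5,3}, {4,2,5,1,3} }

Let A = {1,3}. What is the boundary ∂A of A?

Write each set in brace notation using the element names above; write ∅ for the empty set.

interior: largest open inside A is {1,3} (from ∅, {3}, {1,3})
cl via duality: int({4,2,5}) = ∅, so X∖∅ = {4,2,5,1,3}
cl∖int = {4,2,5}

{4,2,5}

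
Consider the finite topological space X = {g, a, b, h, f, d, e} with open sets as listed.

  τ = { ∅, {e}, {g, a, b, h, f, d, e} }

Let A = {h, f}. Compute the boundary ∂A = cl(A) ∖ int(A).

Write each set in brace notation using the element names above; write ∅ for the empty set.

interior: largest open inside A is ∅ (from ∅)
cl via duality: int({g, a, b, d, e}) = {e}, so X∖{e} = {g, a, b, h, f, d}
cl∖int = {g, a, b, h, f, d}

{g, a, b, h, f, d}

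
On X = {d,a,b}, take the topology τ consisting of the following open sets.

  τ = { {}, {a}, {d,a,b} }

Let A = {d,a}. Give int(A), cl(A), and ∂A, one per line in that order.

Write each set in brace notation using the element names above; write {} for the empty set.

int(A) = {a}
cl(A)  = {d,a,b}
∂A     = {d,b}

interior: largest open inside A is {a} (from {}, {a})
cl via duality: int({b}) = {}, so X∖{} = {d,a,b}
cl∖int = {d,b}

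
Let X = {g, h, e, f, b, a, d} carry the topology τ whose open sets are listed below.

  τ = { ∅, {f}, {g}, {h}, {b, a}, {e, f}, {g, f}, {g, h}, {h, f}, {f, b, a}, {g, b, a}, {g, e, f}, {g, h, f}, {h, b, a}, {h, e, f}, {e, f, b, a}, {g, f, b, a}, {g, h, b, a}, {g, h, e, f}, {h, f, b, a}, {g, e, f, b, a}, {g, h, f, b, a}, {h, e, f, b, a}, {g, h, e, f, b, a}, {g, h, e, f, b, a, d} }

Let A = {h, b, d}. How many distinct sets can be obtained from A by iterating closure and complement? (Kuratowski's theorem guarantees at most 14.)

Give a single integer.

10

closure: X∖int(X∖A) = X∖{g, e, f} = {h, b, a, d}
Let k=closure and c=complement:
  1. A     = {h, b, d}
  2. kA    = {h, b, a, d}
  3. cA    = {g, e, f, a}
  4. ckA   = {g, e, f}
  5. kcA   = {g, e, f, b, a, d}
  6. kckA  = {g, e, f, d}
  7. ckcA  = {h}
  8. ckckA = {h, b, a}
  9. kckcA = {h, d}
  10. ckckcA = {g, e, f, b, a}
— saturated at 10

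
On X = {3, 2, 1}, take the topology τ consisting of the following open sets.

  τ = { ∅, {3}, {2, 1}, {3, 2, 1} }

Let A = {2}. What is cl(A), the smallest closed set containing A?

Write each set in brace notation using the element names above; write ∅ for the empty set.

{2, 1}

complement {3, 1}; its interior {3}; cl(A) = X∖{3} = {2, 1}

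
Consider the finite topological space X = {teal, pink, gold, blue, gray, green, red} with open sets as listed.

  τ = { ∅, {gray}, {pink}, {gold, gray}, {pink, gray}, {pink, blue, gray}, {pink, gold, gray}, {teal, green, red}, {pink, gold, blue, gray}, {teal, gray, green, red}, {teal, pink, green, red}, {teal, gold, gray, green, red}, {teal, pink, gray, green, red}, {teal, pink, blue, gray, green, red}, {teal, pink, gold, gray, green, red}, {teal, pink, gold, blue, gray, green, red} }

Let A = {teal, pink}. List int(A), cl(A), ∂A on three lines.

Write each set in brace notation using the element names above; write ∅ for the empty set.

int(A) = {pink}
cl(A)  = {teal, pink, blue, green, red}
∂A     = {teal, blue, green, red}

interior: largest open inside A is {pink} (from ∅, {pink})
cl via duality: int({gold, blue, gray, green, red}) = {gold, gray}, so X∖{gold, gray} = {teal, pink, blue, green, red}
cl∖int = {teal, blue, green, red}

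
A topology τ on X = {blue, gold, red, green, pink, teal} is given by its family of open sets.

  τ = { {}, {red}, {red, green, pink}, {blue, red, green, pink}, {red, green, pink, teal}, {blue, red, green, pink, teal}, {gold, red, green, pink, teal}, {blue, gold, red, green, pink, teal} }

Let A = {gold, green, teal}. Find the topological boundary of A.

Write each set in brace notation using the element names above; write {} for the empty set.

U open, U⊆A: {}. int(A) = ⋃ = {}
X∖A={blue, red, pink}, int(X∖A)={red}, hence cl(A)={blue, gold, green, pink, teal}
∂A: remove int from cl → {blue, gold, green, pink, teal}

{blue, gold, green, pink, teal}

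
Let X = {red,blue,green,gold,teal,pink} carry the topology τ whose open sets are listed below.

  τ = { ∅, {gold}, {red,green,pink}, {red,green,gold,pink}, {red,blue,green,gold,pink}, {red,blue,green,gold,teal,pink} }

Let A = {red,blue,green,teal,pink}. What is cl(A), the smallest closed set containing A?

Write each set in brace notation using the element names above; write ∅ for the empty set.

X∖A={gold}, int(X∖A)={gold}, hence cl(A)={red,blue,green,teal,pink}

{red,blue,green,teal,pink}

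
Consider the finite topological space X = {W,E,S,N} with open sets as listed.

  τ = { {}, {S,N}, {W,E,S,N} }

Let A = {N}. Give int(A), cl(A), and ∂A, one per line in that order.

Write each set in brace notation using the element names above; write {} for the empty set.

interior: largest open inside A is {} (from {})
cl via duality: int({W,E,S}) = {}, so X∖{} = {W,E,S,N}
cl∖int = {W,E,S,N}

int(A) = {}
cl(A)  = {W,E,S,N}
∂A     = {W,E,S,N}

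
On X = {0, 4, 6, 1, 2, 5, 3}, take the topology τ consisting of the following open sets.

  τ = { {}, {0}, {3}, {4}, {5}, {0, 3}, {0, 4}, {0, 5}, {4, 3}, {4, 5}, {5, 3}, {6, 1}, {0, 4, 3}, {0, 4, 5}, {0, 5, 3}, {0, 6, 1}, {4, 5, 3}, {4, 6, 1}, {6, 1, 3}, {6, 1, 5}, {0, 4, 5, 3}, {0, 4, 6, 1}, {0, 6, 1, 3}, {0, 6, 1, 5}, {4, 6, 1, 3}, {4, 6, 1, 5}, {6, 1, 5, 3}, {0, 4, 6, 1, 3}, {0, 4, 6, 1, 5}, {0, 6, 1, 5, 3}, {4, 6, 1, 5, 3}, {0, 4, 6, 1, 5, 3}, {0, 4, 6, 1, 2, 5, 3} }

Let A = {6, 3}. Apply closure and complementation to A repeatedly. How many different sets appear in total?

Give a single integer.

closure: X∖int(X∖A) = X∖{0, 4, 5} = {6, 1, 2, 3}
Let k=closure and c=complement:
  1. A     = {6, 3}
  2. kA    = {6, 1, 2, 3}
  3. cA    = {0, 4, 1, 2, 5}
  4. ckA   = {0, 4, 5}
  5. kcA   = {0, 4, 6, 1, 2, 5}
  6. kckA  = {0, 4, 2, 5}
  7. ckcA  = {3}
  8. ckckA = {6, 1, 3}
  9. kckcA = {2, 3}
  10. ckckcA = {0, 4, 6, 1, 5}
— saturated at 10

10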